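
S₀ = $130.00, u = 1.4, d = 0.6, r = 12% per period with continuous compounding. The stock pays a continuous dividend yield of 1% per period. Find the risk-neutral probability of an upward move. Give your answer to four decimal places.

p = 0.6453

Per-period risk-free factor R = e^0.12 = 1.1275; dividend-adjusted growth = e^(0.12−0.01) = 1.1163.
Risk-neutral probability p = (1.1163 − 0.6)/(1.4 − 0.6) = 0.5163/0.8000 = 0.6453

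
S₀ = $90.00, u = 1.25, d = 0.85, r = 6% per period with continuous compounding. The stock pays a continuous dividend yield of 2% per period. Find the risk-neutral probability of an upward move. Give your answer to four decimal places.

Per-period risk-free factor R = e^0.06 = 1.0618; dividend-adjusted growth = e^(0.06−0.02) = 1.0408.
Risk-neutral probability p = (1.0408 − 0.85)/(1.25 − 0.85) = 0.1908/0.4000 = 0.4770

p = 0.4770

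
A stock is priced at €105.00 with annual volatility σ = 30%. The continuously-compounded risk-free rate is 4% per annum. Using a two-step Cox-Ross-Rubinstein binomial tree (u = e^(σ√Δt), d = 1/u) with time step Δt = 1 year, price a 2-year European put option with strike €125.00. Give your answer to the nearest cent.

CRR parameters: u = e^(σ√Δt) = e^(0.3·√1) = 1.3499, d = 1/u = 0.7408
Per-period rate: rΔt = 0.04·1 = 0.04, so R = e^0.04 = 1.0408
Risk-neutral probability p = (e^0.04 − 0.7408)/(1.3499 − 0.7408) = 0.3000/0.6090 = 0.4926
Terminal stock prices: S_uu = 191.3, S_ud = 105, S_dd = 57.63
Terminal payoffs (K − S): max(-66.32, 0) = 0, max(20, 0) = 20, max(67.37, 0) = 67.37
Node u (S = 141.7): V_u = e^(−0.04)·[0.4926·0.0000 + 0.5074·20.0000] = 9.7507
Node d (S = 77.79): V_d = e^(−0.04)·[0.4926·20.0000 + 0.5074·67.3748] = 42.3128
Node 0 (S = 105): V_0 = e^(−0.04)·[0.4926·9.7507 + 0.5074·42.3128] = 25.2436

€25.24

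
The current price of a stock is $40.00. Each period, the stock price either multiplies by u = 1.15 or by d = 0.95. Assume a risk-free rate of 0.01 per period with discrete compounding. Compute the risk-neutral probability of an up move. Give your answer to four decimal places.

Risk-neutral probability p = (1 + 0.01 − 0.95)/(1.15 − 0.95) = 0.0600/0.2000 = 0.3000

p = 0.3000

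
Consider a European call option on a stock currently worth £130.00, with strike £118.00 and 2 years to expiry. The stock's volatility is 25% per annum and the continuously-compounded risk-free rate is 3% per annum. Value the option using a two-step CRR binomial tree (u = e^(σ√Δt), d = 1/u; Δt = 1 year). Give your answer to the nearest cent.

£28.16

CRR parameters: u = e^(σ√Δt) = e^(0.25·√1) = 1.2840, d = 1/u = 0.7788
Per-period rate: rΔt = 0.03·1 = 0.03, so R = e^0.03 = 1.0305
Risk-neutral probability p = (e^0.03 − 0.7788)/(1.2840 − 0.7788) = 0.2517/0.5052 = 0.4981
Terminal stock prices: S_uu = 214.3, S_ud = 130, S_dd = 78.85
Terminal payoffs (S − K): max(96.33, 0) = 96.33, max(12, 0) = 12, max(-39.15, 0) = 0
Node u (S = 166.9): V_u = e^(−0.03)·[0.4981·96.3338 + 0.5019·12.0000] = 52.4107
Node d (S = 101.2): V_d = e^(−0.03)·[0.4981·12.0000 + 0.5019·0.0000] = 5.8006
Node 0 (S = 130): V_0 = e^(−0.03)·[0.4981·52.4107 + 0.5019·5.8006] = 28.1596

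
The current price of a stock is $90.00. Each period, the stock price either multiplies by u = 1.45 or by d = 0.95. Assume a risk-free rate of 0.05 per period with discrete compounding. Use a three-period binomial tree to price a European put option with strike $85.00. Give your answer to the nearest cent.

$3.47

Risk-neutral probability p = (1 + 0.05 − 0.95)/(1.45 − 0.95) = 0.1000/0.5000 = 0.2000
Terminal stock prices: S_uuu = 274.4, S_uud = 179.8, S_udd = 117.8, S_ddd = 77.16
Terminal payoffs (K − S): max(-189.4, 0) = 0, max(-94.76, 0) = 0, max(-32.78, 0) = 0, max(7.836, 0) = 7.836
Node uu (S = 189.2): V_uu = 1/1.05·[0.2000·0.0000 + 0.8000·0.0000] = 0.0000
Node ud (S = 124): V_ud = 1/1.05·[0.2000·0.0000 + 0.8000·0.0000] = 0.0000
Node dd (S = 81.22): V_dd = 1/1.05·[0.2000·0.0000 + 0.8000·7.8363] = 5.9705
Node u (S = 130.5): V_u = 1/1.05·[0.2000·0.0000 + 0.8000·0.0000] = 0.0000
Node d (S = 85.5): V_d = 1/1.05·[0.2000·0.0000 + 0.8000·5.9705] = 4.5489
Node 0 (S = 90): V_0 = 1/1.05·[0.2000·0.0000 + 0.8000·4.5489] = 3.4659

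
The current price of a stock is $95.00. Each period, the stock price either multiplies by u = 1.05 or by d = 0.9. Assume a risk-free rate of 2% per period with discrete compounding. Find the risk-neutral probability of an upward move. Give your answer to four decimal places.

p = 0.8000

Risk-neutral probability p = (1 + 0.02 − 0.9)/(1.05 − 0.9) = 0.1200/0.1500 = 0.8000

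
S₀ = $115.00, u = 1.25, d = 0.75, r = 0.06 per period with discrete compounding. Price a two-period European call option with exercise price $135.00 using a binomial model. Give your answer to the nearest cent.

$15.29

Risk-neutral probability p = (1 + 0.06 − 0.75)/(1.25 − 0.75) = 0.3100/0.5000 = 0.6200
Terminal stock prices: S_uu = 179.7, S_ud = 107.8, S_dd = 64.69
Terminal payoffs (S − K): max(44.69, 0) = 44.69, max(-27.19, 0) = 0, max(-70.31, 0) = 0
Node u (S = 143.8): V_u = 1/1.06·[0.6200·44.6875 + 0.3800·0.0000] = 26.1380
Node d (S = 86.25): V_d = 1/1.06·[0.6200·0.0000 + 0.3800·0.0000] = 0.0000
Node 0 (S = 115): V_0 = 1/1.06·[0.6200·26.1380 + 0.3800·0.0000] = 15.2882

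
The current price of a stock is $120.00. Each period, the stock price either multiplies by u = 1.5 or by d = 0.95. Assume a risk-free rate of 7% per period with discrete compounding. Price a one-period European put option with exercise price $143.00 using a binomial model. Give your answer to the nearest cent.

Risk-neutral probability p = (1 + 0.07 − 0.95)/(1.5 − 0.95) = 0.1200/0.5500 = 0.2182
Terminal stock prices: S_u = 180, S_d = 114
Terminal payoffs (K − S): max(-37, 0) = 0, max(29, 0) = 29
Node 0 (S = 120): V_0 = 1/1.07·[0.2182·0.0000 + 0.7818·29.0000] = 21.1895

$21.19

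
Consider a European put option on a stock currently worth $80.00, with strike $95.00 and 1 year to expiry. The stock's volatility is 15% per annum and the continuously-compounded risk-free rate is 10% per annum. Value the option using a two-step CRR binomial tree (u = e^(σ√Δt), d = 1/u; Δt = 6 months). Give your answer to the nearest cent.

CRR parameters: u = e^(σ√Δt) = e^(0.15·√0.5) = 1.1119, d = 1/u = 0.8994
Per-period rate: rΔt = 0.1·0.5 = 0.05, so R = e^0.05 = 1.0513
Risk-neutral probability p = (e^0.05 − 0.8994)/(1.1119 − 0.8994) = 0.1519/0.2125 = 0.7148
Terminal stock prices: S_uu = 98.9, S_ud = 80, S_dd = 64.71
Terminal payoffs (K − S): max(-3.905, 0) = 0, max(15, 0) = 15, max(30.29, 0) = 30.29
Node u (S = 88.95): V_u = e^(−0.05)·[0.7148·0.0000 + 0.2852·15.0000] = 4.0701
Node d (S = 71.95): V_d = e^(−0.05)·[0.7148·15.0000 + 0.2852·30.2914] = 18.4176
Node 0 (S = 80): V_0 = e^(−0.05)·[0.7148·4.0701 + 0.2852·18.4176] = 7.7646

$7.76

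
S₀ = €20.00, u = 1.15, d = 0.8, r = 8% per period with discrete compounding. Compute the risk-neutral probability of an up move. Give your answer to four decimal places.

p = 0.8000

Risk-neutral probability p = (1 + 0.08 − 0.8)/(1.15 − 0.8) = 0.2800/0.3500 = 0.8000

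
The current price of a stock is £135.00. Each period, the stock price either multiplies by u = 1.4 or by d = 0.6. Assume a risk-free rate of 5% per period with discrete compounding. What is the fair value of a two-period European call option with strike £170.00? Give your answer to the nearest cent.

£27.15

Risk-neutral probability p = (1 + 0.05 − 0.6)/(1.4 − 0.6) = 0.4500/0.8000 = 0.5625
Terminal stock prices: S_uu = 264.6, S_ud = 113.4, S_dd = 48.6
Terminal payoffs (S − K): max(94.6, 0) = 94.6, max(-56.6, 0) = 0, max(-121.4, 0) = 0
Node u (S = 189): V_u = 1/1.05·[0.5625·94.6000 + 0.4375·0.0000] = 50.6786
Node d (S = 81): V_d = 1/1.05·[0.5625·0.0000 + 0.4375·0.0000] = 0.0000
Node 0 (S = 135): V_0 = 1/1.05·[0.5625·50.6786 + 0.4375·0.0000] = 27.1492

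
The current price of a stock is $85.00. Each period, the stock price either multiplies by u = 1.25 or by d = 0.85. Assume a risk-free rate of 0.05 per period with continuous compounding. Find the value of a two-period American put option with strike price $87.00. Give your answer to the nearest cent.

Risk-neutral probability p = (e^0.05 − 0.85)/(1.25 − 0.85) = 0.2013/0.4000 = 0.5032
Terminal stock prices: S_uu = 132.8, S_ud = 90.31, S_dd = 61.41
Terminal payoffs (K − S): max(-45.81, 0) = 0, max(-3.312, 0) = 0, max(25.59, 0) = 25.59
Node u (S = 106.2): continuation = e^(−0.05)·[0.5032·0.0000 + 0.4968·0.0000] = 0.0000; exercise value = 0.0000 ≤ continuation, so V_u = 0.0000
Node d (S = 72.25): continuation = e^(−0.05)·[0.5032·0.0000 + 0.4968·25.5875] = 12.0924; exercise value = 14.7500 > continuation, so V_d = 14.7500 (exercise)
Node 0 (S = 85): continuation = e^(−0.05)·[0.5032·0.0000 + 0.4968·14.7500] = 6.9707; exercise value = 2.0000 ≤ continuation, so V_0 = 6.9707

$6.97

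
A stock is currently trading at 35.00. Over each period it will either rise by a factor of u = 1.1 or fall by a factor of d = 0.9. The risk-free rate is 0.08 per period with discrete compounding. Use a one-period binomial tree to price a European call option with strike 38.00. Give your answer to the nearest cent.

0.42

Risk-neutral probability p = (1 + 0.08 − 0.9)/(1.1 − 0.9) = 0.1800/0.2000 = 0.9000
Terminal stock prices: S_u = 38.5, S_d = 31.5
Terminal payoffs (S − K): max(0.5, 0) = 0.5, max(-6.5, 0) = 0
Node 0 (S = 35): V_0 = 1/1.08·[0.9000·0.5000 + 0.1000·0.0000] = 0.4167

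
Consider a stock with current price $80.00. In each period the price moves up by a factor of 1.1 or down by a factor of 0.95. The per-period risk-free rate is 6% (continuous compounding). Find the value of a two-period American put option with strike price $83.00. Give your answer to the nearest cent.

$3.00

Risk-neutral probability p = (e^0.06 − 0.95)/(1.1 − 0.95) = 0.1118/0.1500 = 0.7456
Terminal stock prices: S_uu = 96.8, S_ud = 83.6, S_dd = 72.2
Terminal payoffs (K − S): max(-13.8, 0) = 0, max(-0.6, 0) = 0, max(10.8, 0) = 10.8
Node u (S = 88): continuation = e^(−0.06)·[0.7456·0.0000 + 0.2544·0.0000] = 0.0000; exercise value = 0.0000 ≤ continuation, so V_u = 0.0000
Node d (S = 76): continuation = e^(−0.06)·[0.7456·0.0000 + 0.2544·10.8000] = 2.5878; exercise value = 7.0000 > continuation, so V_d = 7.0000 (exercise)
Node 0 (S = 80): continuation = e^(−0.06)·[0.7456·0.0000 + 0.2544·7.0000] = 1.6772; exercise value = 3.0000 > continuation, so V_0 = 3.0000 (exercise)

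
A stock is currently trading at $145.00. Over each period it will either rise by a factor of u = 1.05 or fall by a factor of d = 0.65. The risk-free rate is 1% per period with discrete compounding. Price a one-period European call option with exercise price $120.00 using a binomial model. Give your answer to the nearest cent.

$28.74

Risk-neutral probability p = (1 + 0.01 − 0.65)/(1.05 − 0.65) = 0.3600/0.4000 = 0.9000
Terminal stock prices: S_u = 152.2, S_d = 94.25
Terminal payoffs (S − K): max(32.25, 0) = 32.25, max(-25.75, 0) = 0
Node 0 (S = 145): V_0 = 1/1.01·[0.9000·32.2500 + 0.1000·0.0000] = 28.7376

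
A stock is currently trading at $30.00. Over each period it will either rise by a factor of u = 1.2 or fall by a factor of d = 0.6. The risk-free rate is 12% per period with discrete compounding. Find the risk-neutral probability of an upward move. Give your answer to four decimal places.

p = 0.8667

Risk-neutral probability p = (1 + 0.12 − 0.6)/(1.2 − 0.6) = 0.5200/0.6000 = 0.8667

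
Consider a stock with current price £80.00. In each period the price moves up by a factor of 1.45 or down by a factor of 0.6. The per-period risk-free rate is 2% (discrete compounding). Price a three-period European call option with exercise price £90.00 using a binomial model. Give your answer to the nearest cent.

Risk-neutral probability p = (1 + 0.02 − 0.6)/(1.45 − 0.6) = 0.4200/0.8500 = 0.4941
Terminal stock prices: S_uuu = 243.9, S_uud = 100.9, S_udd = 41.76, S_ddd = 17.28
Terminal payoffs (S − K): max(153.9, 0) = 153.9, max(10.92, 0) = 10.92, max(-48.24, 0) = 0, max(-72.72, 0) = 0
Node uu (S = 168.2): V_uu = 1/1.02·[0.4941·153.8900 + 0.5059·10.9200] = 79.9647
Node ud (S = 69.6): V_ud = 1/1.02·[0.4941·10.9200 + 0.5059·0.0000] = 5.2900
Node dd (S = 28.8): V_dd = 1/1.02·[0.4941·0.0000 + 0.5059·0.0000] = 0.0000
Node u (S = 116): V_u = 1/1.02·[0.4941·79.9647 + 0.5059·5.2900] = 41.3609
Node d (S = 48): V_d = 1/1.02·[0.4941·5.2900 + 0.5059·0.0000] = 2.5626
Node 0 (S = 80): V_0 = 1/1.02·[0.4941·41.3609 + 0.5059·2.5626] = 21.3074

£21.31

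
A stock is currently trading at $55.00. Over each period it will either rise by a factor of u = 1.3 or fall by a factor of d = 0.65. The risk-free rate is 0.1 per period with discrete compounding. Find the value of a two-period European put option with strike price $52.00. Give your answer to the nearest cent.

$4.20

Risk-neutral probability p = (1 + 0.1 − 0.65)/(1.3 − 0.65) = 0.4500/0.6500 = 0.6923
Terminal stock prices: S_uu = 92.95, S_ud = 46.48, S_dd = 23.24
Terminal payoffs (K − S): max(-40.95, 0) = 0, max(5.525, 0) = 5.525, max(28.76, 0) = 28.76
Node u (S = 71.5): V_u = 1/1.1·[0.6923·0.0000 + 0.3077·5.5250] = 1.5455
Node d (S = 35.75): V_d = 1/1.1·[0.6923·5.5250 + 0.3077·28.7625] = 11.5227
Node 0 (S = 55): V_0 = 1/1.1·[0.6923·1.5455 + 0.3077·11.5227] = 4.1958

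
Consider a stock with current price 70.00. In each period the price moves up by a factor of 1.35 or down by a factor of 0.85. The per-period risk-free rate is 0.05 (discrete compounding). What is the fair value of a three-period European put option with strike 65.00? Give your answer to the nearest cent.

Risk-neutral probability p = (1 + 0.05 − 0.85)/(1.35 − 0.85) = 0.2000/0.5000 = 0.4000
Terminal stock prices: S_uuu = 172.2, S_uud = 108.4, S_udd = 68.28, S_ddd = 42.99
Terminal payoffs (K − S): max(-107.2, 0) = 0, max(-43.44, 0) = 0, max(-3.276, 0) = 0, max(22.01, 0) = 22.01
Node uu (S = 127.6): V_uu = 1/1.05·[0.4000·0.0000 + 0.6000·0.0000] = 0.0000
Node ud (S = 80.33): V_ud = 1/1.05·[0.4000·0.0000 + 0.6000·0.0000] = 0.0000
Node dd (S = 50.57): V_dd = 1/1.05·[0.4000·0.0000 + 0.6000·22.0113] = 12.5779
Node u (S = 94.5): V_u = 1/1.05·[0.4000·0.0000 + 0.6000·0.0000] = 0.0000
Node d (S = 59.5): V_d = 1/1.05·[0.4000·0.0000 + 0.6000·12.5779] = 7.1873
Node 0 (S = 70): V_0 = 1/1.05·[0.4000·0.0000 + 0.6000·7.1873] = 4.1071

4.11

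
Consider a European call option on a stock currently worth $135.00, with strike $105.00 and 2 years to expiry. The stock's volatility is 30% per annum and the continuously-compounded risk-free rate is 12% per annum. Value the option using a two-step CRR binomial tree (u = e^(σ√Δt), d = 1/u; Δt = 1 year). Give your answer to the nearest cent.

$55.65

CRR parameters: u = e^(σ√Δt) = e^(0.3·√1) = 1.3499, d = 1/u = 0.7408
Per-period rate: rΔt = 0.12·1 = 0.12, so R = e^0.12 = 1.1275
Risk-neutral probability p = (e^0.12 − 0.7408)/(1.3499 − 0.7408) = 0.3867/0.6090 = 0.6349
Terminal stock prices: S_uu = 246, S_ud = 135, S_dd = 74.09
Terminal payoffs (S − K): max(141, 0) = 141, max(30, 0) = 30, max(-30.91, 0) = 0
Node u (S = 182.2): V_u = e^(−0.12)·[0.6349·140.9860 + 0.3651·30.0000] = 89.1043
Node d (S = 100): V_d = e^(−0.12)·[0.6349·30.0000 + 0.3651·0.0000] = 16.8931
Node 0 (S = 135): V_0 = e^(−0.12)·[0.6349·89.1043 + 0.3651·16.8931] = 55.6453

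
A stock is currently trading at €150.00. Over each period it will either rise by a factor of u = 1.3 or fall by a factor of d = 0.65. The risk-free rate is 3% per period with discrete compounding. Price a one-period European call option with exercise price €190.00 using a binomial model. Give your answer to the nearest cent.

Risk-neutral probability p = (1 + 0.03 − 0.65)/(1.3 − 0.65) = 0.3800/0.6500 = 0.5846
Terminal stock prices: S_u = 195, S_d = 97.5
Terminal payoffs (S − K): max(5, 0) = 5, max(-92.5, 0) = 0
Node 0 (S = 150): V_0 = 1/1.03·[0.5846·5.0000 + 0.4154·0.0000] = 2.8379

€2.84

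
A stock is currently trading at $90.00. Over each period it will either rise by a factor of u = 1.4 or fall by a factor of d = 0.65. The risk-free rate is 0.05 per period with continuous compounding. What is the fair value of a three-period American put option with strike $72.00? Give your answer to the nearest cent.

$10.38

Risk-neutral probability p = (e^0.05 − 0.65)/(1.4 − 0.65) = 0.4013/0.7500 = 0.5350
Terminal stock prices: S_uuu = 247, S_uud = 114.7, S_udd = 53.23, S_ddd = 24.72
Terminal payoffs (K − S): max(-175, 0) = 0, max(-42.66, 0) = 0, max(18.77, 0) = 18.77, max(47.28, 0) = 47.28
Node uu (S = 176.4): continuation = e^(−0.05)·[0.5350·0.0000 + 0.4650·0.0000] = 0.0000; exercise value = 0.0000 ≤ continuation, so V_uu = 0.0000
Node ud (S = 81.9): continuation = e^(−0.05)·[0.5350·0.0000 + 0.4650·18.7650] = 8.2997; exercise value = 0.0000 ≤ continuation, so V_ud = 8.2997
Node dd (S = 38.03): continuation = e^(−0.05)·[0.5350·18.7650 + 0.4650·47.2837] = 30.4635; exercise value = 33.9750 > continuation, so V_dd = 33.9750 (exercise)
Node u (S = 126): continuation = e^(−0.05)·[0.5350·0.0000 + 0.4650·8.2997] = 3.6709; exercise value = 0.0000 ≤ continuation, so V_u = 3.6709
Node d (S = 58.5): continuation = e^(−0.05)·[0.5350·8.2997 + 0.4650·33.9750] = 19.2510; exercise value = 13.5000 ≤ continuation, so V_d = 19.2510
Node 0 (S = 90): continuation = e^(−0.05)·[0.5350·3.6709 + 0.4650·19.2510] = 10.3828; exercise value = 0.0000 ≤ continuation, so V_0 = 10.3828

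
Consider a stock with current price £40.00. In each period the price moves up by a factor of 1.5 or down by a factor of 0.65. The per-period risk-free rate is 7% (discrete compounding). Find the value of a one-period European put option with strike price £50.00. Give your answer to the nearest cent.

£11.35

Risk-neutral probability p = (1 + 0.07 − 0.65)/(1.5 − 0.65) = 0.4200/0.8500 = 0.4941
Terminal stock prices: S_u = 60, S_d = 26
Terminal payoffs (K − S): max(-10, 0) = 0, max(24, 0) = 24
Node 0 (S = 40): V_0 = 1/1.07·[0.4941·0.0000 + 0.5059·24.0000] = 11.3469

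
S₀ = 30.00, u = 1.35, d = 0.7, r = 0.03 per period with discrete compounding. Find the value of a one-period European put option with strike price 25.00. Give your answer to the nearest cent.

1.91

Risk-neutral probability p = (1 + 0.03 − 0.7)/(1.35 − 0.7) = 0.3300/0.6500 = 0.5077
Terminal stock prices: S_u = 40.5, S_d = 21
Terminal payoffs (K − S): max(-15.5, 0) = 0, max(4, 0) = 4
Node 0 (S = 30): V_0 = 1/1.03·[0.5077·0.0000 + 0.4923·4.0000] = 1.9119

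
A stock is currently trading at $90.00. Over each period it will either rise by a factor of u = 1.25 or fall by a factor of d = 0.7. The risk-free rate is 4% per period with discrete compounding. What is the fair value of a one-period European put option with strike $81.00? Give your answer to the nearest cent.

$6.61

Risk-neutral probability p = (1 + 0.04 − 0.7)/(1.25 − 0.7) = 0.3400/0.5500 = 0.6182
Terminal stock prices: S_u = 112.5, S_d = 63
Terminal payoffs (K − S): max(-31.5, 0) = 0, max(18, 0) = 18
Node 0 (S = 90): V_0 = 1/1.04·[0.6182·0.0000 + 0.3818·18.0000] = 6.6084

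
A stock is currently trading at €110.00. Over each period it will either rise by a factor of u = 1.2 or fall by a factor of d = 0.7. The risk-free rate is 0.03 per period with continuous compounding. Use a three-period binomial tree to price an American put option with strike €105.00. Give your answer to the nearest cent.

Risk-neutral probability p = (e^0.03 − 0.7)/(1.2 − 0.7) = 0.3305/0.5000 = 0.6609
Terminal stock prices: S_uuu = 190.1, S_uud = 110.9, S_udd = 64.68, S_ddd = 37.73
Terminal payoffs (K − S): max(-85.08, 0) = 0, max(-5.88, 0) = 0, max(40.32, 0) = 40.32, max(67.27, 0) = 67.27
Node uu (S = 158.4): continuation = e^(−0.03)·[0.6609·0.0000 + 0.3391·0.0000] = 0.0000; exercise value = 0.0000 ≤ continuation, so V_uu = 0.0000
Node ud (S = 92.4): continuation = e^(−0.03)·[0.6609·0.0000 + 0.3391·40.3200] = 13.2681; exercise value = 12.6000 ≤ continuation, so V_ud = 13.2681
Node dd (S = 53.9): continuation = e^(−0.03)·[0.6609·40.3200 + 0.3391·67.2700] = 47.9968; exercise value = 51.1000 > continuation, so V_dd = 51.1000 (exercise)
Node u (S = 132): continuation = e^(−0.03)·[0.6609·0.0000 + 0.3391·13.2681] = 4.3661; exercise value = 0.0000 ≤ continuation, so V_u = 4.3661
Node d (S = 77): continuation = e^(−0.03)·[0.6609·13.2681 + 0.3391·51.1000] = 25.3253; exercise value = 28.0000 > continuation, so V_d = 28.0000 (exercise)
Node 0 (S = 110): continuation = e^(−0.03)·[0.6609·4.3661 + 0.3391·28.0000] = 12.0143; exercise value = 0.0000 ≤ continuation, so V_0 = 12.0143

€12.01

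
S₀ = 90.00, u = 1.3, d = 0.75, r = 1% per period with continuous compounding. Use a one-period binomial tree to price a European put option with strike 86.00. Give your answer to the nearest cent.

Risk-neutral probability p = (e^0.01 − 0.75)/(1.3 − 0.75) = 0.2601/0.5500 = 0.4728
Terminal stock prices: S_u = 117, S_d = 67.5
Terminal payoffs (K − S): max(-31, 0) = 0, max(18.5, 0) = 18.5
Node 0 (S = 90): V_0 = e^(−0.01)·[0.4728·0.0000 + 0.5272·18.5000] = 9.6558

9.66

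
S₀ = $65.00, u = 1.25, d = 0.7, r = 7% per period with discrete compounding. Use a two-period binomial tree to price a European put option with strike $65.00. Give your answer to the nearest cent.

Risk-neutral probability p = (1 + 0.07 − 0.7)/(1.25 − 0.7) = 0.3700/0.5500 = 0.6727
Terminal stock prices: S_uu = 101.6, S_ud = 56.87, S_dd = 31.85
Terminal payoffs (K − S): max(-36.56, 0) = 0, max(8.125, 0) = 8.125, max(33.15, 0) = 33.15
Node u (S = 81.25): V_u = 1/1.07·[0.6727·0.0000 + 0.3273·8.1250] = 2.4851
Node d (S = 45.5): V_d = 1/1.07·[0.6727·8.1250 + 0.3273·33.1500] = 15.2477
Node 0 (S = 65): V_0 = 1/1.07·[0.6727·2.4851 + 0.3273·15.2477] = 6.2261

$6.23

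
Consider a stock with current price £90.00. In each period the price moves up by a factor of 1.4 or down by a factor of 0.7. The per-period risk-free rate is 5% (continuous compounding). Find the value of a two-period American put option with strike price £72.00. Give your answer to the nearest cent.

£6.27

Risk-neutral probability p = (e^0.05 − 0.7)/(1.4 − 0.7) = 0.3513/0.7000 = 0.5018
Terminal stock prices: S_uu = 176.4, S_ud = 88.2, S_dd = 44.1
Terminal payoffs (K − S): max(-104.4, 0) = 0, max(-16.2, 0) = 0, max(27.9, 0) = 27.9
Node u (S = 126): continuation = e^(−0.05)·[0.5018·0.0000 + 0.4982·0.0000] = 0.0000; exercise value = 0.0000 ≤ continuation, so V_u = 0.0000
Node d (S = 63): continuation = e^(−0.05)·[0.5018·0.0000 + 0.4982·27.9000] = 13.2215; exercise value = 9.0000 ≤ continuation, so V_d = 13.2215
Node 0 (S = 90): continuation = e^(−0.05)·[0.5018·0.0000 + 0.4982·13.2215] = 6.2655; exercise value = 0.0000 ≤ continuation, so V_0 = 6.2655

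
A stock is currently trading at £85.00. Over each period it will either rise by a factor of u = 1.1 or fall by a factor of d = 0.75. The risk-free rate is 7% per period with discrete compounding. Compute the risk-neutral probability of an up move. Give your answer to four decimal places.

p = 0.9143

Risk-neutral probability p = (1 + 0.07 − 0.75)/(1.1 − 0.75) = 0.3200/0.3500 = 0.9143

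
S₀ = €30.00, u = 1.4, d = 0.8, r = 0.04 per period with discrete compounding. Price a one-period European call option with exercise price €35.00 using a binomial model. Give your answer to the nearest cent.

€2.69

Risk-neutral probability p = (1 + 0.04 − 0.8)/(1.4 − 0.8) = 0.2400/0.6000 = 0.4000
Terminal stock prices: S_u = 42, S_d = 24
Terminal payoffs (S − K): max(7, 0) = 7, max(-11, 0) = 0
Node 0 (S = 30): V_0 = 1/1.04·[0.4000·7.0000 + 0.6000·0.0000] = 2.6923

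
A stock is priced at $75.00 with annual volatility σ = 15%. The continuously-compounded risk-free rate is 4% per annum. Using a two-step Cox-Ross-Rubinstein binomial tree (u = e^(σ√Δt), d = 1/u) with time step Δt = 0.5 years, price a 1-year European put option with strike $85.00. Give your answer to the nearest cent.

CRR parameters: u = e^(σ√Δt) = e^(0.15·√0.5) = 1.1119, d = 1/u = 0.8994
Per-period rate: rΔt = 0.04·0.5 = 0.02, so R = e^0.02 = 1.0202
Risk-neutral probability p = (e^0.02 − 0.8994)/(1.1119 − 0.8994) = 0.1208/0.2125 = 0.5686
Terminal stock prices: S_uu = 92.72, S_ud = 75, S_dd = 60.66
Terminal payoffs (K − S): max(-7.723, 0) = 0, max(10, 0) = 10, max(24.34, 0) = 24.34
Node u (S = 83.39): V_u = e^(−0.02)·[0.5686·0.0000 + 0.4314·10.0000] = 4.2290
Node d (S = 67.45): V_d = e^(−0.02)·[0.5686·10.0000 + 0.4314·24.3357] = 15.8645
Node 0 (S = 75): V_0 = e^(−0.02)·[0.5686·4.2290 + 0.4314·15.8645] = 9.0659

$9.07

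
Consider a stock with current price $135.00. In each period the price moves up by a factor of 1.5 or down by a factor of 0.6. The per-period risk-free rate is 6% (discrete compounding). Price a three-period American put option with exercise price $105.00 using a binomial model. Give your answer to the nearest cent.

$18.58

Risk-neutral probability p = (1 + 0.06 − 0.6)/(1.5 − 0.6) = 0.4600/0.9000 = 0.5111
Terminal stock prices: S_uuu = 455.6, S_uud = 182.2, S_udd = 72.9, S_ddd = 29.16
Terminal payoffs (K − S): max(-350.6, 0) = 0, max(-77.25, 0) = 0, max(32.1, 0) = 32.1, max(75.84, 0) = 75.84
Node uu (S = 303.8): continuation = 1/1.06·[0.5111·0.0000 + 0.4889·0.0000] = 0.0000; exercise value = 0.0000 ≤ continuation, so V_uu = 0.0000
Node ud (S = 121.5): continuation = 1/1.06·[0.5111·0.0000 + 0.4889·32.1000] = 14.8050; exercise value = 0.0000 ≤ continuation, so V_ud = 14.8050
Node dd (S = 48.6): continuation = 1/1.06·[0.5111·32.1000 + 0.4889·75.8400] = 50.4566; exercise value = 56.4000 > continuation, so V_dd = 56.4000 (exercise)
Node u (S = 202.5): continuation = 1/1.06·[0.5111·0.0000 + 0.4889·14.8050] = 6.8283; exercise value = 0.0000 ≤ continuation, so V_u = 6.8283
Node d (S = 81): continuation = 1/1.06·[0.5111·14.8050 + 0.4889·56.4000] = 33.1513; exercise value = 24.0000 ≤ continuation, so V_d = 33.1513
Node 0 (S = 135): continuation = 1/1.06·[0.5111·6.8283 + 0.4889·33.1513] = 18.5824; exercise value = 0.0000 ≤ continuation, so V_0 = 18.5824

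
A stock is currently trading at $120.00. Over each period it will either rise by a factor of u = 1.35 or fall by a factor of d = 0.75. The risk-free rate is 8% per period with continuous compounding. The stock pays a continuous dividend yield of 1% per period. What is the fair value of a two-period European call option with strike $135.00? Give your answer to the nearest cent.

Per-period risk-free factor R = e^0.08 = 1.0833; dividend-adjusted growth = e^(0.08−0.01) = 1.0725.
Risk-neutral probability p = (1.0725 − 0.75)/(1.35 − 0.75) = 0.3225/0.6000 = 0.5375
Terminal stock prices: S_uu = 218.7, S_ud = 121.5, S_dd = 67.5
Terminal payoffs (S − K): max(83.7, 0) = 83.7, max(-13.5, 0) = 0, max(-67.5, 0) = 0
Node u (S = 162): V_u = e^(−0.08)·[0.5375·83.7000 + 0.4625·0.0000] = 41.5309
Node d (S = 90): V_d = e^(−0.08)·[0.5375·0.0000 + 0.4625·0.0000] = 0.0000
Node 0 (S = 120): V_0 = e^(−0.08)·[0.5375·41.5309 + 0.4625·0.0000] = 20.6071

$20.61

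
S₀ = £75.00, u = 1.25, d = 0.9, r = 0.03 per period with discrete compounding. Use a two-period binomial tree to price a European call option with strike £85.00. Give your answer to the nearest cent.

Risk-neutral probability p = (1 + 0.03 − 0.9)/(1.25 − 0.9) = 0.1300/0.3500 = 0.3714
Terminal stock prices: S_uu = 117.2, S_ud = 84.38, S_dd = 60.75
Terminal payoffs (S − K): max(32.19, 0) = 32.19, max(-0.625, 0) = 0, max(-24.25, 0) = 0
Node u (S = 93.75): V_u = 1/1.03·[0.3714·32.1875 + 0.6286·0.0000] = 11.6071
Node d (S = 67.5): V_d = 1/1.03·[0.3714·0.0000 + 0.6286·0.0000] = 0.0000
Node 0 (S = 75): V_0 = 1/1.03·[0.3714·11.6071 + 0.6286·0.0000] = 4.1857

£4.19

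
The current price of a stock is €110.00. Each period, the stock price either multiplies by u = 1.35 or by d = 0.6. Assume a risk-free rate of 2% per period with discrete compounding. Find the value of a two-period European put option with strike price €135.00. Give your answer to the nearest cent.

Risk-neutral probability p = (1 + 0.02 − 0.6)/(1.35 − 0.6) = 0.4200/0.7500 = 0.5600
Terminal stock prices: S_uu = 200.5, S_ud = 89.1, S_dd = 39.6
Terminal payoffs (K − S): max(-65.48, 0) = 0, max(45.9, 0) = 45.9, max(95.4, 0) = 95.4
Node u (S = 148.5): V_u = 1/1.02·[0.5600·0.0000 + 0.4400·45.9000] = 19.8000
Node d (S = 66): V_d = 1/1.02·[0.5600·45.9000 + 0.4400·95.4000] = 66.3529
Node 0 (S = 110): V_0 = 1/1.02·[0.5600·19.8000 + 0.4400·66.3529] = 39.4934

€39.49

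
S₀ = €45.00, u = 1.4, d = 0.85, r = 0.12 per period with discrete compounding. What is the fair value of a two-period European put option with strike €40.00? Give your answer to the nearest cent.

Risk-neutral probability p = (1 + 0.12 − 0.85)/(1.4 − 0.85) = 0.2700/0.5500 = 0.4909
Terminal stock prices: S_uu = 88.2, S_ud = 53.55, S_dd = 32.51
Terminal payoffs (K − S): max(-48.2, 0) = 0, max(-13.55, 0) = 0, max(7.488, 0) = 7.488
Node u (S = 63): V_u = 1/1.12·[0.4909·0.0000 + 0.5091·0.0000] = 0.0000
Node d (S = 38.25): V_d = 1/1.12·[0.4909·0.0000 + 0.5091·7.4875] = 3.4034
Node 0 (S = 45): V_0 = 1/1.12·[0.4909·0.0000 + 0.5091·3.4034] = 1.5470

€1.55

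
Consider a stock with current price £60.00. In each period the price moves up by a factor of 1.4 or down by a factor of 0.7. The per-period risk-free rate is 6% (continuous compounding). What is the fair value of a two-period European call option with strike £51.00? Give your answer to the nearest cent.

Risk-neutral probability p = (e^0.06 − 0.7)/(1.4 − 0.7) = 0.3618/0.7000 = 0.5169
Terminal stock prices: S_uu = 117.6, S_ud = 58.8, S_dd = 29.4
Terminal payoffs (S − K): max(66.6, 0) = 66.6, max(7.8, 0) = 7.8, max(-21.6, 0) = 0
Node u (S = 84): V_u = e^(−0.06)·[0.5169·66.6000 + 0.4831·7.8000] = 35.9700
Node d (S = 42): V_d = e^(−0.06)·[0.5169·7.8000 + 0.4831·0.0000] = 3.7971
Node 0 (S = 60): V_0 = e^(−0.06)·[0.5169·35.9700 + 0.4831·3.7971] = 19.2380

£19.24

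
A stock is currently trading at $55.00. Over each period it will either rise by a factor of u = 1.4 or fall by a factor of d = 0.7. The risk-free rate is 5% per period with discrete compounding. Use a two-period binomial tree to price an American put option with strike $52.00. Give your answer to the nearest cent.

Risk-neutral probability p = (1 + 0.05 − 0.7)/(1.4 − 0.7) = 0.3500/0.7000 = 0.5000
Terminal stock prices: S_uu = 107.8, S_ud = 53.9, S_dd = 26.95
Terminal payoffs (K − S): max(-55.8, 0) = 0, max(-1.9, 0) = 0, max(25.05, 0) = 25.05
Node u (S = 77): continuation = 1/1.05·[0.5000·0.0000 + 0.5000·0.0000] = 0.0000; exercise value = 0.0000 ≤ continuation, so V_u = 0.0000
Node d (S = 38.5): continuation = 1/1.05·[0.5000·0.0000 + 0.5000·25.0500] = 11.9286; exercise value = 13.5000 > continuation, so V_d = 13.5000 (exercise)
Node 0 (S = 55): continuation = 1/1.05·[0.5000·0.0000 + 0.5000·13.5000] = 6.4286; exercise value = 0.0000 ≤ continuation, so V_0 = 6.4286

$6.43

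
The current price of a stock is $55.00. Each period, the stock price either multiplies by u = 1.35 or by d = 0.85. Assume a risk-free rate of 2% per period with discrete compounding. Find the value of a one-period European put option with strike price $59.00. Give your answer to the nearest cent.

Risk-neutral probability p = (1 + 0.02 − 0.85)/(1.35 − 0.85) = 0.1700/0.5000 = 0.3400
Terminal stock prices: S_u = 74.25, S_d = 46.75
Terminal payoffs (K − S): max(-15.25, 0) = 0, max(12.25, 0) = 12.25
Node 0 (S = 55): V_0 = 1/1.02·[0.3400·0.0000 + 0.6600·12.2500] = 7.9265

$7.93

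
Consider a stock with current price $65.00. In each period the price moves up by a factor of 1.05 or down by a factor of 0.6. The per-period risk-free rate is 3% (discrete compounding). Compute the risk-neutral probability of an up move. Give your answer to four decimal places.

p = 0.9556

Risk-neutral probability p = (1 + 0.03 − 0.6)/(1.05 − 0.6) = 0.4300/0.4500 = 0.9556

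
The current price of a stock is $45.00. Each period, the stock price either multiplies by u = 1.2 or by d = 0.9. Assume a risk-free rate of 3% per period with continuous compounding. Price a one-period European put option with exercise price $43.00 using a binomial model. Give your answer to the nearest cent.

Risk-neutral probability p = (e^0.03 − 0.9)/(1.2 − 0.9) = 0.1305/0.3000 = 0.4348
Terminal stock prices: S_u = 54, S_d = 40.5
Terminal payoffs (K − S): max(-11, 0) = 0, max(2.5, 0) = 2.5
Node 0 (S = 45): V_0 = e^(−0.03)·[0.4348·0.0000 + 0.5652·2.5000] = 1.3711

$1.37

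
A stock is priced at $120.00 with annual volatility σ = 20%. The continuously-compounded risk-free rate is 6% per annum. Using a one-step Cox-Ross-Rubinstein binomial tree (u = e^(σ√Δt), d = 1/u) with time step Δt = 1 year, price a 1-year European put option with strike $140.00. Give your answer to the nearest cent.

$15.58

CRR parameters: u = e^(σ√Δt) = e^(0.2·√1) = 1.2214, d = 1/u = 0.8187
Per-period rate: rΔt = 0.06·1 = 0.06, so R = e^0.06 = 1.0618
Risk-neutral probability p = (e^0.06 − 0.8187)/(1.2214 − 0.8187) = 0.2431/0.4027 = 0.6037
Terminal stock prices: S_u = 146.6, S_d = 98.25
Terminal payoffs (K − S): max(-6.568, 0) = 0, max(41.75, 0) = 41.75
Node 0 (S = 120): V_0 = e^(−0.06)·[0.6037·0.0000 + 0.3963·41.7523] = 15.5816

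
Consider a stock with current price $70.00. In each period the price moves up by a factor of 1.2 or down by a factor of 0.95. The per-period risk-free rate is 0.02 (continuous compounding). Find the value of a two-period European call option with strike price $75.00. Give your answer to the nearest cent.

$3.82

Risk-neutral probability p = (e^0.02 − 0.95)/(1.2 − 0.95) = 0.0702/0.2500 = 0.2808
Terminal stock prices: S_uu = 100.8, S_ud = 79.8, S_dd = 63.17
Terminal payoffs (S − K): max(25.8, 0) = 25.8, max(4.8, 0) = 4.8, max(-11.83, 0) = 0
Node u (S = 84): V_u = e^(−0.02)·[0.2808·25.8000 + 0.7192·4.8000] = 10.4851
Node d (S = 66.5): V_d = e^(−0.02)·[0.2808·4.8000 + 0.7192·0.0000] = 1.3212
Node 0 (S = 70): V_0 = e^(−0.02)·[0.2808·10.4851 + 0.7192·1.3212] = 3.8173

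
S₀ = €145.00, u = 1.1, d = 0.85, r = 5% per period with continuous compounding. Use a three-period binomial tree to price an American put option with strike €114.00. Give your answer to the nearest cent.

Risk-neutral probability p = (e^0.05 − 0.85)/(1.1 − 0.85) = 0.2013/0.2500 = 0.8051
Terminal stock prices: S_uuu = 193, S_uud = 149.1, S_udd = 115.2, S_ddd = 89.05
Terminal payoffs (K − S): max(-79, 0) = 0, max(-35.13, 0) = 0, max(-1.239, 0) = 0, max(24.95, 0) = 24.95
Node uu (S = 175.5): continuation = e^(−0.05)·[0.8051·0.0000 + 0.1949·0.0000] = 0.0000; exercise value = 0.0000 ≤ continuation, so V_uu = 0.0000
Node ud (S = 135.6): continuation = e^(−0.05)·[0.8051·0.0000 + 0.1949·0.0000] = 0.0000; exercise value = 0.0000 ≤ continuation, so V_ud = 0.0000
Node dd (S = 104.8): continuation = e^(−0.05)·[0.8051·0.0000 + 0.1949·24.9519] = 4.6263; exercise value = 9.2375 > continuation, so V_dd = 9.2375 (exercise)
Node u (S = 159.5): continuation = e^(−0.05)·[0.8051·0.0000 + 0.1949·0.0000] = 0.0000; exercise value = 0.0000 ≤ continuation, so V_u = 0.0000
Node d (S = 123.2): continuation = e^(−0.05)·[0.8051·0.0000 + 0.1949·9.2375] = 1.7127; exercise value = 0.0000 ≤ continuation, so V_d = 1.7127
Node 0 (S = 145): continuation = e^(−0.05)·[0.8051·0.0000 + 0.1949·1.7127] = 0.3176; exercise value = 0.0000 ≤ continuation, so V_0 = 0.3176

€0.32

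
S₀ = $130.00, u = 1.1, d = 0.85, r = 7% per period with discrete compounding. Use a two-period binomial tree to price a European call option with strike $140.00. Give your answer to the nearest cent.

$11.70

Risk-neutral probability p = (1 + 0.07 − 0.85)/(1.1 − 0.85) = 0.2200/0.2500 = 0.8800
Terminal stock prices: S_uu = 157.3, S_ud = 121.5, S_dd = 93.92
Terminal payoffs (S − K): max(17.3, 0) = 17.3, max(-18.45, 0) = 0, max(-46.08, 0) = 0
Node u (S = 143): V_u = 1/1.07·[0.8800·17.3000 + 0.1200·0.0000] = 14.2280
Node d (S = 110.5): V_d = 1/1.07·[0.8800·0.0000 + 0.1200·0.0000] = 0.0000
Node 0 (S = 130): V_0 = 1/1.07·[0.8800·14.2280 + 0.1200·0.0000] = 11.7016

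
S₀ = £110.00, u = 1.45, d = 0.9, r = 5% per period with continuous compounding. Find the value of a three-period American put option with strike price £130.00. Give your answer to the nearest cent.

£21.48

Risk-neutral probability p = (e^0.05 − 0.9)/(1.45 − 0.9) = 0.1513/0.5500 = 0.2750
Terminal stock prices: S_uuu = 335.3, S_uud = 208.1, S_udd = 129.2, S_ddd = 80.19
Terminal payoffs (K − S): max(-205.3, 0) = 0, max(-78.15, 0) = 0, max(0.805, 0) = 0.805, max(49.81, 0) = 49.81
Node uu (S = 231.3): continuation = e^(−0.05)·[0.2750·0.0000 + 0.7250·0.0000] = 0.0000; exercise value = 0.0000 ≤ continuation, so V_uu = 0.0000
Node ud (S = 143.6): continuation = e^(−0.05)·[0.2750·0.0000 + 0.7250·0.8050] = 0.5551; exercise value = 0.0000 ≤ continuation, so V_ud = 0.5551
Node dd (S = 89.1): continuation = e^(−0.05)·[0.2750·0.8050 + 0.7250·49.8100] = 34.5598; exercise value = 40.9000 > continuation, so V_dd = 40.9000 (exercise)
Node u (S = 159.5): continuation = e^(−0.05)·[0.2750·0.0000 + 0.7250·0.5551] = 0.3828; exercise value = 0.0000 ≤ continuation, so V_u = 0.3828
Node d (S = 99): continuation = e^(−0.05)·[0.2750·0.5551 + 0.7250·40.9000] = 28.3501; exercise value = 31.0000 > continuation, so V_d = 31.0000 (exercise)
Node 0 (S = 110): continuation = e^(−0.05)·[0.2750·0.3828 + 0.7250·31.0000] = 21.4779; exercise value = 20.0000 ≤ continuation, so V_0 = 21.4779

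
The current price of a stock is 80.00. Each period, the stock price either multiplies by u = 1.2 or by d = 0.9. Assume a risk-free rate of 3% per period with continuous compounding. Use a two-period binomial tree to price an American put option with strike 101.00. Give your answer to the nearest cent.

21.00

Risk-neutral probability p = (e^0.03 − 0.9)/(1.2 − 0.9) = 0.1305/0.3000 = 0.4348
Terminal stock prices: S_uu = 115.2, S_ud = 86.4, S_dd = 64.8
Terminal payoffs (K − S): max(-14.2, 0) = 0, max(14.6, 0) = 14.6, max(36.2, 0) = 36.2
Node u (S = 96): continuation = e^(−0.03)·[0.4348·0.0000 + 0.5652·14.6000] = 8.0074; exercise value = 5.0000 ≤ continuation, so V_u = 8.0074
Node d (S = 72): continuation = e^(−0.03)·[0.4348·14.6000 + 0.5652·36.2000] = 26.0150; exercise value = 29.0000 > continuation, so V_d = 29.0000 (exercise)
Node 0 (S = 80): continuation = e^(−0.03)·[0.4348·8.0074 + 0.5652·29.0000] = 19.2841; exercise value = 21.0000 > continuation, so V_0 = 21.0000 (exercise)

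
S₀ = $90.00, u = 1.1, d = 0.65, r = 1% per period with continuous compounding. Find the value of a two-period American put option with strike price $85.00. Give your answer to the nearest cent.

$8.48

Risk-neutral probability p = (e^0.01 − 0.65)/(1.1 − 0.65) = 0.3601/0.4500 = 0.8001
Terminal stock prices: S_uu = 108.9, S_ud = 64.35, S_dd = 38.03
Terminal payoffs (K − S): max(-23.9, 0) = 0, max(20.65, 0) = 20.65, max(46.97, 0) = 46.97
Node u (S = 99): continuation = e^(−0.01)·[0.8001·0.0000 + 0.1999·20.6500] = 4.0866; exercise value = 0.0000 ≤ continuation, so V_u = 4.0866
Node d (S = 58.5): continuation = e^(−0.01)·[0.8001·20.6500 + 0.1999·46.9750] = 25.6542; exercise value = 26.5000 > continuation, so V_d = 26.5000 (exercise)
Node 0 (S = 90): continuation = e^(−0.01)·[0.8001·4.0866 + 0.1999·26.5000] = 8.4816; exercise value = 0.0000 ≤ continuation, so V_0 = 8.4816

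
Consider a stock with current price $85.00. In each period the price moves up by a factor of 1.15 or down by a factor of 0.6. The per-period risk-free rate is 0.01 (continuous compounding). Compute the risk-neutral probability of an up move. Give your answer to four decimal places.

Risk-neutral probability p = (e^0.01 − 0.6)/(1.15 − 0.6) = 0.4101/0.5500 = 0.7455

p = 0.7455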